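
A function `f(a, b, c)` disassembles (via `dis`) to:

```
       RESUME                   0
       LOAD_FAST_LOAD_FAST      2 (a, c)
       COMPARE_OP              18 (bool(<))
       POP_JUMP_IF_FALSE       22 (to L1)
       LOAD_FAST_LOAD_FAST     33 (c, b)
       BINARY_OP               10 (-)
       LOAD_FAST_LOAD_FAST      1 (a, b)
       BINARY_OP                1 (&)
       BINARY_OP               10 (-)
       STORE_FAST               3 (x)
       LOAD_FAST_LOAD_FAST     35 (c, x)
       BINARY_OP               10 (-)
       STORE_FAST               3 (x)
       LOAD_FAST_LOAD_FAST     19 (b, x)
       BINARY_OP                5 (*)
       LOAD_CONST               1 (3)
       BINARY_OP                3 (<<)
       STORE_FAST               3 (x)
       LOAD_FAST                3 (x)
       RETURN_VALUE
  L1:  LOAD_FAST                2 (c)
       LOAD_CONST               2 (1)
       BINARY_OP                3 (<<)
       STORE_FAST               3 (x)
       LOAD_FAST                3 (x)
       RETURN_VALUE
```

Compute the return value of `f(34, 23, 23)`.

46

LOAD_FAST_LOAD_FAST a,c → push 34,23. Stack: [34, 23]
COMPARE_OP bool(<) → 34 vs 23 = False. Stack: [False]
POP_JUMP_IF_FALSE → pop False; jump. Stack: []
LOAD_FAST c → push 23. Stack: [23]
LOAD_CONST → push 1. Stack: [23, 1]
BINARY_OP << → 23 << 1 = 46. Stack: [46]
STORE_FAST x → x=46. Stack: []
LOAD_FAST x → push 46. Stack: [46]
RETURN_VALUE → return 46.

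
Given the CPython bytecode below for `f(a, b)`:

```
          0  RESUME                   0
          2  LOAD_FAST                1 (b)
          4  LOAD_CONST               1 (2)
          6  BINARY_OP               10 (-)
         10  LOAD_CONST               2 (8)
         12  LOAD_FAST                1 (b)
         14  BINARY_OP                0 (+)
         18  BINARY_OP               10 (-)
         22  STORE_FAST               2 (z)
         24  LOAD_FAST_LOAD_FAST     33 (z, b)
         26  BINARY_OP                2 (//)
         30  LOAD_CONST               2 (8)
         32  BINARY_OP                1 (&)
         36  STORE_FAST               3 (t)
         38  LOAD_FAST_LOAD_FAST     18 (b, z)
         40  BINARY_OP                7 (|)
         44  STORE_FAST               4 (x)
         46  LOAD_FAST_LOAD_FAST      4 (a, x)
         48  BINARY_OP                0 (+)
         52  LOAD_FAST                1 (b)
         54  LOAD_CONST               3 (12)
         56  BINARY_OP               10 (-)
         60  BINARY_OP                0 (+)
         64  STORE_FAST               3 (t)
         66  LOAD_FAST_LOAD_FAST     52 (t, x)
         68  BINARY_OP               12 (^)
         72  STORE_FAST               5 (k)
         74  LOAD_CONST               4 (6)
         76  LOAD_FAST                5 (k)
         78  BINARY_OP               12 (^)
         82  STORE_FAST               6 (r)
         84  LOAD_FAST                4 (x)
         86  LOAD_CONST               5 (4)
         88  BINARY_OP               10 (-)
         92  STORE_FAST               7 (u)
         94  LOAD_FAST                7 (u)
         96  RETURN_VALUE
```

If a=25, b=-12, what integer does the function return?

LOAD_FAST b → push -12. Stack: [-12]
LOAD_CONST → push 2. Stack: [-12, 2]
BINARY_OP - → -12 - 2 = -14. Stack: [-14]
LOAD_CONST → push 8. Stack: [-14, 8]
LOAD_FAST b → push -12. Stack: [-14, 8, -12]
BINARY_OP + → 8 + -12 = -4. Stack: [-14, -4]
BINARY_OP - → -14 - -4 = -10. Stack: [-10]
STORE_FAST z → z=-10. Stack: []
LOAD_FAST_LOAD_FAST z,b → push -10,-12. Stack: [-10, -12]
BINARY_OP // → -10 // -12 = 0. Stack: [0]
LOAD_CONST → push 8. Stack: [0, 8]
BINARY_OP & → 0 & 8 = 0. Stack: [0]
STORE_FAST t → t=0. Stack: []
LOAD_FAST_LOAD_FAST b,z → push -12,-10. Stack: [-12, -10]
BINARY_OP | → -12 | -10 = -10. Stack: [-10]
STORE_FAST x → x=-10. Stack: []
LOAD_FAST_LOAD_FAST a,x → push 25,-10. Stack: [25, -10]
BINARY_OP + → 25 + -10 = 15. Stack: [15]
LOAD_FAST b → push -12. Stack: [15, -12]
LOAD_CONST → push 12. Stack: [15, -12, 12]
BINARY_OP - → -12 - 12 = -24. Stack: [15, -24]
BINARY_OP + → 15 + -24 = -9. Stack: [-9]
STORE_FAST t → t=-9. Stack: []
LOAD_FAST_LOAD_FAST t,x → push -9,-10. Stack: [-9, -10]
BINARY_OP ^ → -9 ^ -10 = 1. Stack: [1]
STORE_FAST k → k=1. Stack: []
LOAD_CONST → push 6. Stack: [6]
LOAD_FAST k → push 1. Stack: [6, 1]
BINARY_OP ^ → 6 ^ 1 = 7. Stack: [7]
STORE_FAST r → r=7. Stack: []
LOAD_FAST x → push -10. Stack: [-10]
LOAD_CONST → push 4. Stack: [-10, 4]
BINARY_OP - → -10 - 4 = -14. Stack: [-14]
STORE_FAST u → u=-14. Stack: []
LOAD_FAST u → push -14. Stack: [-14]
RETURN_VALUE → return -14.

-14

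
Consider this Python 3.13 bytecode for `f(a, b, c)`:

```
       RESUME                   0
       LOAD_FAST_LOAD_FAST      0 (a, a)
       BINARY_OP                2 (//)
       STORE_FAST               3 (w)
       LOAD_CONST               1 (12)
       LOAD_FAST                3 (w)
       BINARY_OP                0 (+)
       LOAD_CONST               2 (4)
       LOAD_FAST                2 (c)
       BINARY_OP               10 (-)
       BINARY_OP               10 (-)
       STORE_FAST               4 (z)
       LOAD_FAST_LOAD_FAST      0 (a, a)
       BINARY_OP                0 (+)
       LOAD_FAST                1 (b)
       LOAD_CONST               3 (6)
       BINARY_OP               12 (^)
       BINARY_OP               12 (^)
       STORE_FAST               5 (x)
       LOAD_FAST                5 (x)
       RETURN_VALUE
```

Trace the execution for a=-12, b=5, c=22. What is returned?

LOAD_FAST_LOAD_FAST a,a → push -12,-12. Stack: [-12, -12]
BINARY_OP // → -12 // -12 = 1. Stack: [1]
STORE_FAST w → w=1. Stack: []
LOAD_CONST → push 12. Stack: [12]
LOAD_FAST w → push 1. Stack: [12, 1]
BINARY_OP + → 12 + 1 = 13. Stack: [13]
LOAD_CONST → push 4. Stack: [13, 4]
LOAD_FAST c → push 22. Stack: [13, 4, 22]
BINARY_OP - → 4 - 22 = -18. Stack: [13, -18]
BINARY_OP - → 13 - -18 = 31. Stack: [31]
STORE_FAST z → z=31. Stack: []
LOAD_FAST_LOAD_FAST a,a → push -12,-12. Stack: [-12, -12]
BINARY_OP + → -12 + -12 = -24. Stack: [-24]
LOAD_FAST b → push 5. Stack: [-24, 5]
LOAD_CONST → push 6. Stack: [-24, 5, 6]
BINARY_OP ^ → 5 ^ 6 = 3. Stack: [-24, 3]
BINARY_OP ^ → -24 ^ 3 = -21. Stack: [-21]
STORE_FAST x → x=-21. Stack: []
LOAD_FAST x → push -21. Stack: [-21]
RETURN_VALUE → return -21.

-21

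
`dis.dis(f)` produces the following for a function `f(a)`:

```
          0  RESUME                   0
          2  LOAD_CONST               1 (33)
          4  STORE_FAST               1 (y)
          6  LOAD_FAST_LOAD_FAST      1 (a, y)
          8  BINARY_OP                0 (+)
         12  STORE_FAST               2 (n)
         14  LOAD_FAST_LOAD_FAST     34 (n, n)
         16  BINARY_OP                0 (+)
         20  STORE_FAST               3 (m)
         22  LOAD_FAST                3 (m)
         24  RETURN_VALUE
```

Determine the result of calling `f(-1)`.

LOAD_CONST → push 33. Stack: [33]
STORE_FAST y → y=33. Stack: []
LOAD_FAST_LOAD_FAST a,y → push -1,33. Stack: [-1, 33]
BINARY_OP + → -1 + 33 = 32. Stack: [32]
STORE_FAST n → n=32. Stack: []
LOAD_FAST_LOAD_FAST n,n → push 32,32. Stack: [32, 32]
BINARY_OP + → 32 + 32 = 64. Stack: [64]
STORE_FAST m → m=64. Stack: []
LOAD_FAST m → push 64. Stack: [64]
RETURN_VALUE → return 64.

64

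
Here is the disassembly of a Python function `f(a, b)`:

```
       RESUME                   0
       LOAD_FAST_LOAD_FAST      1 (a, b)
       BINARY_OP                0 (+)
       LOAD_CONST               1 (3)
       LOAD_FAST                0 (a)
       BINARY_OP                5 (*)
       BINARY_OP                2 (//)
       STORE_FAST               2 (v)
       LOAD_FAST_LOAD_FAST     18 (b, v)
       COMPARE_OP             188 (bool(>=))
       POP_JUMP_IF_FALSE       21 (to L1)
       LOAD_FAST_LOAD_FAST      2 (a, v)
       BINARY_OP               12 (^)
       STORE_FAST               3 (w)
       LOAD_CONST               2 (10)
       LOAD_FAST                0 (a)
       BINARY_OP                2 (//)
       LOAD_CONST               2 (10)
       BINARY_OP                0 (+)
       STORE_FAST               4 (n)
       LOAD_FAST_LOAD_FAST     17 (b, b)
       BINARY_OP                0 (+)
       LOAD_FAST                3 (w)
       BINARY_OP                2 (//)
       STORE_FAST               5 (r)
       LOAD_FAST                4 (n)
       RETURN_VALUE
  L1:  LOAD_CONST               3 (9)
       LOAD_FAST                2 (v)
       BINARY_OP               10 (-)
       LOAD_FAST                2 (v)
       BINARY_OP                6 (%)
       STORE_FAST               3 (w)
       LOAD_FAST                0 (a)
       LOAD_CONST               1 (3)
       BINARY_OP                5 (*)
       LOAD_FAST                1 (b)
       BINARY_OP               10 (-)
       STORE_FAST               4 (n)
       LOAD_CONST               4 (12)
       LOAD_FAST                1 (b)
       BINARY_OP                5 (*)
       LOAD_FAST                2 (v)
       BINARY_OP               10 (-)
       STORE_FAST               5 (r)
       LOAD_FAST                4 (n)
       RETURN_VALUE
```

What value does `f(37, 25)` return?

LOAD_FAST_LOAD_FAST a,b → push 37,25. Stack: [37, 25]
BINARY_OP + → 37 + 25 = 62. Stack: [62]
LOAD_CONST → push 3. Stack: [62, 3]
LOAD_FAST a → push 37. Stack: [62, 3, 37]
BINARY_OP * → 3 * 37 = 111. Stack: [62, 111]
BINARY_OP // → 62 // 111 = 0. Stack: [0]
STORE_FAST v → v=0. Stack: []
LOAD_FAST_LOAD_FAST b,v → push 25,0. Stack: [25, 0]
COMPARE_OP bool(>=) → 25 vs 0 = True. Stack: [True]
POP_JUMP_IF_FALSE → pop True; no jump. Stack: []
LOAD_FAST_LOAD_FAST a,v → push 37,0. Stack: [37, 0]
BINARY_OP ^ → 37 ^ 0 = 37. Stack: [37]
STORE_FAST w → w=37. Stack: []
LOAD_CONST → push 10. Stack: [10]
LOAD_FAST a → push 37. Stack: [10, 37]
BINARY_OP // → 10 // 37 = 0. Stack: [0]
LOAD_CONST → push 10. Stack: [0, 10]
BINARY_OP + → 0 + 10 = 10. Stack: [10]
STORE_FAST n → n=10. Stack: []
LOAD_FAST_LOAD_FAST b,b → push 25,25. Stack: [25, 25]
BINARY_OP + → 25 + 25 = 50. Stack: [50]
LOAD_FAST w → push 37. Stack: [50, 37]
BINARY_OP // → 50 // 37 = 1. Stack: [1]
STORE_FAST r → r=1. Stack: []
LOAD_FAST n → push 10. Stack: [10]
RETURN_VALUE → return 10.

10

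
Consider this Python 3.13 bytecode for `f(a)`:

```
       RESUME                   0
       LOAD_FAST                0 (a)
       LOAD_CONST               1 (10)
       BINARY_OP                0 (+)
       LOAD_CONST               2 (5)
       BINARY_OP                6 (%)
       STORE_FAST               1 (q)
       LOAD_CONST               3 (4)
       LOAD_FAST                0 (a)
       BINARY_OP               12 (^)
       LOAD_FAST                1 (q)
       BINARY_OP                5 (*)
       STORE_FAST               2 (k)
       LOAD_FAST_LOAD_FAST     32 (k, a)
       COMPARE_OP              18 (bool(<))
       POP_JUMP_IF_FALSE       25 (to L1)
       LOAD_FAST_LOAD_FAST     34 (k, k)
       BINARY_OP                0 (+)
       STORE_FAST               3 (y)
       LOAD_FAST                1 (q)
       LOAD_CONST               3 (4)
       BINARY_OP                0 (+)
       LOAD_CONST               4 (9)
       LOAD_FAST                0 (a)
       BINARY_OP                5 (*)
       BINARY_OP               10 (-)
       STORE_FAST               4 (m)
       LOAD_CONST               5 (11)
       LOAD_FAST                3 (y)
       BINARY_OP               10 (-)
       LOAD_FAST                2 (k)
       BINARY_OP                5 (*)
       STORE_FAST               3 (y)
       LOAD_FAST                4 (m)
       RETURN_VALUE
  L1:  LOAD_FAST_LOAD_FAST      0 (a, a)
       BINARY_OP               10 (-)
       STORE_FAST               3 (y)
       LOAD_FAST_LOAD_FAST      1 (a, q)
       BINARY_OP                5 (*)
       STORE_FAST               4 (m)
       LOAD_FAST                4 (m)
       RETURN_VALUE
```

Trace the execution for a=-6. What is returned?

LOAD_FAST a → push -6. Stack: [-6]
LOAD_CONST → push 10. Stack: [-6, 10]
BINARY_OP + → -6 + 10 = 4. Stack: [4]
LOAD_CONST → push 5. Stack: [4, 5]
BINARY_OP % → 4 % 5 = 4. Stack: [4]
STORE_FAST q → q=4. Stack: []
LOAD_CONST → push 4. Stack: [4]
LOAD_FAST a → push -6. Stack: [4, -6]
BINARY_OP ^ → 4 ^ -6 = -2. Stack: [-2]
LOAD_FAST q → push 4. Stack: [-2, 4]
BINARY_OP * → -2 * 4 = -8. Stack: [-8]
STORE_FAST k → k=-8. Stack: []
LOAD_FAST_LOAD_FAST k,a → push -8,-6. Stack: [-8, -6]
COMPARE_OP bool(<) → -8 vs -6 = True. Stack: [True]
POP_JUMP_IF_FALSE → pop True; no jump. Stack: []
LOAD_FAST_LOAD_FAST k,k → push -8,-8. Stack: [-8, -8]
BINARY_OP + → -8 + -8 = -16. Stack: [-16]
STORE_FAST y → y=-16. Stack: []
LOAD_FAST q → push 4. Stack: [4]
LOAD_CONST → push 4. Stack: [4, 4]
BINARY_OP + → 4 + 4 = 8. Stack: [8]
LOAD_CONST → push 9. Stack: [8, 9]
LOAD_FAST a → push -6. Stack: [8, 9, -6]
BINARY_OP * → 9 * -6 = -54. Stack: [8, -54]
BINARY_OP - → 8 - -54 = 62. Stack: [62]
STORE_FAST m → m=62. Stack: []
LOAD_CONST → push 11. Stack: [11]
LOAD_FAST y → push -16. Stack: [11, -16]
BINARY_OP - → 11 - -16 = 27. Stack: [27]
LOAD_FAST k → push -8. Stack: [27, -8]
BINARY_OP * → 27 * -8 = -216. Stack: [-216]
STORE_FAST y → y=-216. Stack: []
LOAD_FAST m → push 62. Stack: [62]
RETURN_VALUE → return 62.

62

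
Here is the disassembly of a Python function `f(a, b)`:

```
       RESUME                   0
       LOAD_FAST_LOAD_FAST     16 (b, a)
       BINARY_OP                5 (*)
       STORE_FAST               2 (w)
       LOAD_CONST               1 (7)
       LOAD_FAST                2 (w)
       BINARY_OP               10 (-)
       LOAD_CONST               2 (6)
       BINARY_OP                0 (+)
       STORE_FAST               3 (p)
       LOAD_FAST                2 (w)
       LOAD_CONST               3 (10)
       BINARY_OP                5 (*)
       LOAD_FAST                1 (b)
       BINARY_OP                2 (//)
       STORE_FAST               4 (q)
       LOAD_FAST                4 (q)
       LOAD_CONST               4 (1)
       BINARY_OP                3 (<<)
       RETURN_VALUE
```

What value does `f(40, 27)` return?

800

LOAD_FAST_LOAD_FAST b,a → push 27,40. Stack: [27, 40]
BINARY_OP * → 27 * 40 = 1080. Stack: [1080]
STORE_FAST w → w=1080. Stack: []
LOAD_CONST → push 7. Stack: [7]
LOAD_FAST w → push 1080. Stack: [7, 1080]
BINARY_OP - → 7 - 1080 = -1073. Stack: [-1073]
LOAD_CONST → push 6. Stack: [-1073, 6]
BINARY_OP + → -1073 + 6 = -1067. Stack: [-1067]
STORE_FAST p → p=-1067. Stack: []
LOAD_FAST w → push 1080. Stack: [1080]
LOAD_CONST → push 10. Stack: [1080, 10]
BINARY_OP * → 1080 * 10 = 10800. Stack: [10800]
LOAD_FAST b → push 27. Stack: [10800, 27]
BINARY_OP // → 10800 // 27 = 400. Stack: [400]
STORE_FAST q → q=400. Stack: []
LOAD_FAST q → push 400. Stack: [400]
LOAD_CONST → push 1. Stack: [400, 1]
BINARY_OP << → 400 << 1 = 800. Stack: [800]
RETURN_VALUE → return 800.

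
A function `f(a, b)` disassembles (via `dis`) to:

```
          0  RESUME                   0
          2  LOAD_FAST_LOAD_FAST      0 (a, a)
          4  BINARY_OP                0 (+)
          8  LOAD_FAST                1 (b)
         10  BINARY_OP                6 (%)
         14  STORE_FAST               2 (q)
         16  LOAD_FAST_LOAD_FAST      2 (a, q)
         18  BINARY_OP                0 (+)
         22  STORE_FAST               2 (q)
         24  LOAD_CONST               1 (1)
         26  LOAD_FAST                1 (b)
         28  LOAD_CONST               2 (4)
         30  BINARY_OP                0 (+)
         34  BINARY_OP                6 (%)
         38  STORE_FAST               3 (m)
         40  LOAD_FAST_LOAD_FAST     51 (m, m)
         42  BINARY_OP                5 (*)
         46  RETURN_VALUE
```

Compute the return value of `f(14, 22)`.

LOAD_FAST_LOAD_FAST a,a → push 14,14. Stack: [14, 14]
BINARY_OP + → 14 + 14 = 28. Stack: [28]
LOAD_FAST b → push 22. Stack: [28, 22]
BINARY_OP % → 28 % 22 = 6. Stack: [6]
STORE_FAST q → q=6. Stack: []
LOAD_FAST_LOAD_FAST a,q → push 14,6. Stack: [14, 6]
BINARY_OP + → 14 + 6 = 20. Stack: [20]
STORE_FAST q → q=20. Stack: []
LOAD_CONST → push 1. Stack: [1]
LOAD_FAST b → push 22. Stack: [1, 22]
LOAD_CONST → push 4. Stack: [1, 22, 4]
BINARY_OP + → 22 + 4 = 26. Stack: [1, 26]
BINARY_OP % → 1 % 26 = 1. Stack: [1]
STORE_FAST m → m=1. Stack: []
LOAD_FAST_LOAD_FAST m,m → push 1,1. Stack: [1, 1]
BINARY_OP * → 1 * 1 = 1. Stack: [1]
RETURN_VALUE → return 1.

1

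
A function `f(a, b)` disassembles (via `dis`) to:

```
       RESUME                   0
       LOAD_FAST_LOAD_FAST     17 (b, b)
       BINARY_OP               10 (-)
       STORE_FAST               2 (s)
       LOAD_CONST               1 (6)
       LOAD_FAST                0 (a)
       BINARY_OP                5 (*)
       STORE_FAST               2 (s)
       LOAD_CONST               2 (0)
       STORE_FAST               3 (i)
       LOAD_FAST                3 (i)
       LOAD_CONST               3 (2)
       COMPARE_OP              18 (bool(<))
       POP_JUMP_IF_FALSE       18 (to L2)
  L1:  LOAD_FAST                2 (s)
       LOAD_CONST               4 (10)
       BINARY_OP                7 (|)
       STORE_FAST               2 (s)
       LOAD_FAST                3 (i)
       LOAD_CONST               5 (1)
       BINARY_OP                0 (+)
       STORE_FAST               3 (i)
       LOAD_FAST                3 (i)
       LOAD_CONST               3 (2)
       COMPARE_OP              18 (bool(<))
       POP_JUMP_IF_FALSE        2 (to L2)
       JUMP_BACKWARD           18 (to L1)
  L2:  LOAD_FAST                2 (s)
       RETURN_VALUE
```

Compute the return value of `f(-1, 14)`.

-6

LOAD_FAST_LOAD_FAST b,b → push 14,14. Stack: [14, 14]
BINARY_OP - → 14 - 14 = 0. Stack: [0]
STORE_FAST s → s=0. Stack: []
LOAD_CONST → push 6. Stack: [6]
LOAD_FAST a → push -1. Stack: [6, -1]
BINARY_OP * → 6 * -1 = -6. Stack: [-6]
STORE_FAST s → s=-6. Stack: []
LOAD_CONST → push 0. Stack: [0]
STORE_FAST i → i=0. Stack: []
LOAD_FAST i → push 0. Stack: [0]
LOAD_CONST → push 2. Stack: [0, 2]
COMPARE_OP bool(<) → 0 vs 2 = True. Stack: [True]
POP_JUMP_IF_FALSE → pop True; no jump. Stack: []
LOAD_FAST s → push -6. Stack: [-6]
LOAD_CONST → push 10. Stack: [-6, 10]
BINARY_OP | → -6 | 10 = -6. Stack: [-6]
STORE_FAST s → s=-6. Stack: []
LOAD_FAST i → push 0. Stack: [0]
LOAD_CONST → push 1. Stack: [0, 1]
BINARY_OP + → 0 + 1 = 1. Stack: [1]
STORE_FAST i → i=1. Stack: []
LOAD_FAST i → push 1. Stack: [1]
LOAD_CONST → push 2. Stack: [1, 2]
COMPARE_OP bool(<) → 1 vs 2 = True. Stack: [True]
POP_JUMP_IF_FALSE → pop True; no jump. Stack: []
LOAD_FAST s → push -6. Stack: [-6]
LOAD_CONST → push 10. Stack: [-6, 10]
BINARY_OP | → -6 | 10 = -6. Stack: [-6]
STORE_FAST s → s=-6. Stack: []
LOAD_FAST i → push 1. Stack: [1]
LOAD_CONST → push 1. Stack: [1, 1]
BINARY_OP + → 1 + 1 = 2. Stack: [2]
STORE_FAST i → i=2. Stack: []
LOAD_FAST i → push 2. Stack: [2]
LOAD_CONST → push 2. Stack: [2, 2]
COMPARE_OP bool(<) → 2 vs 2 = False. Stack: [False]
POP_JUMP_IF_FALSE → pop False; jump. Stack: []
LOAD_FAST s → push -6. Stack: [-6]
RETURN_VALUE → return -6.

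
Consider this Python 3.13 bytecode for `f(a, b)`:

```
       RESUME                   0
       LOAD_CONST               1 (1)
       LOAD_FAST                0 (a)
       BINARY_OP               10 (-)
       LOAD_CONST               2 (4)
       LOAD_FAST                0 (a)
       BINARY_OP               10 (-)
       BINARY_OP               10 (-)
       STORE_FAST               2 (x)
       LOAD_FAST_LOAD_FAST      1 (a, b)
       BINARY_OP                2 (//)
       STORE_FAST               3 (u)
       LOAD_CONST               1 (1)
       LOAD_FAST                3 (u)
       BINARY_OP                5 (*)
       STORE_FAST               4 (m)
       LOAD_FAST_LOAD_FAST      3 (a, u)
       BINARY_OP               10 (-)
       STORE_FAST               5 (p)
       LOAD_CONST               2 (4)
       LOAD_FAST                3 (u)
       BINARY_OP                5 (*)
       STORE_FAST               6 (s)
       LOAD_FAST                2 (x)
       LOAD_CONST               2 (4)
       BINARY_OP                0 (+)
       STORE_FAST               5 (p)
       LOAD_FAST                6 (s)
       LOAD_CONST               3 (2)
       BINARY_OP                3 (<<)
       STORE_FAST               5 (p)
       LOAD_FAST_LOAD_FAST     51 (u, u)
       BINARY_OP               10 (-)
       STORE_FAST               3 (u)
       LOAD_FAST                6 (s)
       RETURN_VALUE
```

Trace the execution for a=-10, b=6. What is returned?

LOAD_CONST → push 1. Stack: [1]
LOAD_FAST a → push -10. Stack: [1, -10]
BINARY_OP - → 1 - -10 = 11. Stack: [11]
LOAD_CONST → push 4. Stack: [11, 4]
LOAD_FAST a → push -10. Stack: [11, 4, -10]
BINARY_OP - → 4 - -10 = 14. Stack: [11, 14]
BINARY_OP - → 11 - 14 = -3. Stack: [-3]
STORE_FAST x → x=-3. Stack: []
LOAD_FAST_LOAD_FAST a,b → push -10,6. Stack: [-10, 6]
BINARY_OP // → -10 // 6 = -2. Stack: [-2]
STORE_FAST u → u=-2. Stack: []
LOAD_CONST → push 1. Stack: [1]
LOAD_FAST u → push -2. Stack: [1, -2]
BINARY_OP * → 1 * -2 = -2. Stack: [-2]
STORE_FAST m → m=-2. Stack: []
LOAD_FAST_LOAD_FAST a,u → push -10,-2. Stack: [-10, -2]
BINARY_OP - → -10 - -2 = -8. Stack: [-8]
STORE_FAST p → p=-8. Stack: []
LOAD_CONST → push 4. Stack: [4]
LOAD_FAST u → push -2. Stack: [4, -2]
BINARY_OP * → 4 * -2 = -8. Stack: [-8]
STORE_FAST s → s=-8. Stack: []
LOAD_FAST x → push -3. Stack: [-3]
LOAD_CONST → push 4. Stack: [-3, 4]
BINARY_OP + → -3 + 4 = 1. Stack: [1]
STORE_FAST p → p=1. Stack: []
LOAD_FAST s → push -8. Stack: [-8]
LOAD_CONST → push 2. Stack: [-8, 2]
BINARY_OP << → -8 << 2 = -32. Stack: [-32]
STORE_FAST p → p=-32. Stack: []
LOAD_FAST_LOAD_FAST u,u → push -2,-2. Stack: [-2, -2]
BINARY_OP - → -2 - -2 = 0. Stack: [0]
STORE_FAST u → u=0. Stack: []
LOAD_FAST s → push -8. Stack: [-8]
RETURN_VALUE → return -8.

-8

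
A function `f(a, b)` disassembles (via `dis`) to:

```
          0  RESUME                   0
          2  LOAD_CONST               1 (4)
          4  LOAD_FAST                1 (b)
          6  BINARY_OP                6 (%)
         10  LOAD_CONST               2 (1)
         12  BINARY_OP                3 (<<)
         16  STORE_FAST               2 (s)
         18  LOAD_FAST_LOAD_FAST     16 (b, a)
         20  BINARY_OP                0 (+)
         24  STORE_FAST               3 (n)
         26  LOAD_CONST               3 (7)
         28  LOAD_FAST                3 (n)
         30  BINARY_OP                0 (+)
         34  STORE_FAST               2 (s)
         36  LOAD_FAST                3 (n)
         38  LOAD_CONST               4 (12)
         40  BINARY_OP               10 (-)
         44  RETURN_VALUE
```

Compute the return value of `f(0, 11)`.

LOAD_CONST → push 4. Stack: [4]
LOAD_FAST b → push 11. Stack: [4, 11]
BINARY_OP % → 4 % 11 = 4. Stack: [4]
LOAD_CONST → push 1. Stack: [4, 1]
BINARY_OP << → 4 << 1 = 8. Stack: [8]
STORE_FAST s → s=8. Stack: []
LOAD_FAST_LOAD_FAST b,a → push 11,0. Stack: [11, 0]
BINARY_OP + → 11 + 0 = 11. Stack: [11]
STORE_FAST n → n=11. Stack: []
LOAD_CONST → push 7. Stack: [7]
LOAD_FAST n → push 11. Stack: [7, 11]
BINARY_OP + → 7 + 11 = 18. Stack: [18]
STORE_FAST s → s=18. Stack: []
LOAD_FAST n → push 11. Stack: [11]
LOAD_CONST → push 12. Stack: [11, 12]
BINARY_OP - → 11 - 12 = -1. Stack: [-1]
RETURN_VALUE → return -1.

-1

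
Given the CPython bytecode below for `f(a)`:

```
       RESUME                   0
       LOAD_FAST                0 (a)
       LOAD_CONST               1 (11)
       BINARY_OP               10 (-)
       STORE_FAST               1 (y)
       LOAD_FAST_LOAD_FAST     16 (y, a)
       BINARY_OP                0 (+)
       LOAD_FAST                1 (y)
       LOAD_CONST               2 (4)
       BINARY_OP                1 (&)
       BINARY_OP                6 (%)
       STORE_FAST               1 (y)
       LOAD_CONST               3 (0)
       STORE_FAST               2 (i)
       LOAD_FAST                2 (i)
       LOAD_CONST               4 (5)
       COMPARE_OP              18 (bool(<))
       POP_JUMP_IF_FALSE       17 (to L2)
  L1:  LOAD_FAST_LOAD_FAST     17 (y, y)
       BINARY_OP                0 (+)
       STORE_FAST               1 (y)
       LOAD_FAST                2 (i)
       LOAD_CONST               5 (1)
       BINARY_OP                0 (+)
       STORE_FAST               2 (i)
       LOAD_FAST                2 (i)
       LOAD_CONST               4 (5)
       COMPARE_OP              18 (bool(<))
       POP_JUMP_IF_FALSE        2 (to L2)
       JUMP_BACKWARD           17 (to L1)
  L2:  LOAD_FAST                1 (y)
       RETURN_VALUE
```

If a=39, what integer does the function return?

96

LOAD_FAST a → push 39
LOAD_CONST → push 11
BINARY_OP - → 39 - 11 = 28
STORE_FAST y → y=28
LOAD_FAST_LOAD_FAST y,a → push 28,39
BINARY_OP + → 28 + 39 = 67
LOAD_FAST y → push 28
LOAD_CONST → push 4
BINARY_OP & → 28 & 4 = 4
BINARY_OP % → 67 % 4 = 3
STORE_FAST y → y=3
LOAD_CONST → push 0
STORE_FAST i → i=0
LOAD_FAST i → push 0
LOAD_CONST → push 5
COMPARE_OP bool(<) → 0 vs 5 = True
POP_JUMP_IF_FALSE → pop True; no jump
LOAD_FAST_LOAD_FAST y,y → push 3,3
BINARY_OP + → 3 + 3 = 6
STORE_FAST y → y=6
LOAD_FAST i → push 0
LOAD_CONST → push 1
BINARY_OP + → 0 + 1 = 1
STORE_FAST i → i=1
LOAD_FAST i → push 1
LOAD_CONST → push 5
COMPARE_OP bool(<) → 1 vs 5 = True
POP_JUMP_IF_FALSE → pop True; no jump
LOAD_FAST_LOAD_FAST y,y → push 6,6
BINARY_OP + → 6 + 6 = 12
STORE_FAST y → y=12
LOAD_FAST i → push 1
LOAD_CONST → push 1
BINARY_OP + → 1 + 1 = 2
STORE_FAST i → i=2
LOAD_FAST i → push 2
LOAD_CONST → push 5
COMPARE_OP bool(<) → 2 vs 5 = True
POP_JUMP_IF_FALSE → pop True; no jump
LOAD_FAST_LOAD_FAST y,y → push 12,12
BINARY_OP + → 12 + 12 = 24
STORE_FAST y → y=24
LOAD_FAST i → push 2
LOAD_CONST → push 1
BINARY_OP + → 2 + 1 = 3
STORE_FAST i → i=3
LOAD_FAST i → push 3
LOAD_CONST → push 5
COMPARE_OP bool(<) → 3 vs 5 = True
POP_JUMP_IF_FALSE → pop True; no jump
LOAD_FAST_LOAD_FAST y,y → push 24,24
BINARY_OP + → 24 + 24 = 48
STORE_FAST y → y=48
LOAD_FAST i → push 3
LOAD_CONST → push 1
BINARY_OP + → 3 + 1 = 4
STORE_FAST i → i=4
LOAD_FAST i → push 4
LOAD_CONST → push 5
COMPARE_OP bool(<) → 4 vs 5 = True
POP_JUMP_IF_FALSE → pop True; no jump
LOAD_FAST_LOAD_FAST y,y → push 48,48
BINARY_OP + → 48 + 48 = 96
STORE_FAST y → y=96
LOAD_FAST i → push 4
LOAD_CONST → push 1
BINARY_OP + → 4 + 1 = 5
STORE_FAST i → i=5
LOAD_FAST i → push 5
LOAD_CONST → push 5
COMPARE_OP bool(<) → 5 vs 5 = False
POP_JUMP_IF_FALSE → pop False; jump
LOAD_FAST y → push 96
RETURN_VALUE → return 96.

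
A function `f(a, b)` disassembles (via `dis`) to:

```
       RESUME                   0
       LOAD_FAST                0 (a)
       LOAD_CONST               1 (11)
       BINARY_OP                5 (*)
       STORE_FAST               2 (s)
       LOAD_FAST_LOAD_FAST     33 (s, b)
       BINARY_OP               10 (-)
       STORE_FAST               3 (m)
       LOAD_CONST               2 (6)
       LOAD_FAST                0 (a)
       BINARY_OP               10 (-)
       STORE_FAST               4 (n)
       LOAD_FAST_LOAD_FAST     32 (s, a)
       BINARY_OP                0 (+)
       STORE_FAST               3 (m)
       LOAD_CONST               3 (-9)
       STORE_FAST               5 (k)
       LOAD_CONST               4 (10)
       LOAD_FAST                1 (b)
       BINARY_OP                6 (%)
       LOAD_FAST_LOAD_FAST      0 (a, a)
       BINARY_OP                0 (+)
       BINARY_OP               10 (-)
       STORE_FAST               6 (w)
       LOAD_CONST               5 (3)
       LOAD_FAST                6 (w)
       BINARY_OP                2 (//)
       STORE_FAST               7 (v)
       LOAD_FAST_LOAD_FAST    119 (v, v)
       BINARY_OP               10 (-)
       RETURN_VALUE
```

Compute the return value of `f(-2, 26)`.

LOAD_FAST a → push -2. Stack: [-2]
LOAD_CONST → push 11. Stack: [-2, 11]
BINARY_OP * → -2 * 11 = -22. Stack: [-22]
STORE_FAST s → s=-22. Stack: []
LOAD_FAST_LOAD_FAST s,b → push -22,26. Stack: [-22, 26]
BINARY_OP - → -22 - 26 = -48. Stack: [-48]
STORE_FAST m → m=-48. Stack: []
LOAD_CONST → push 6. Stack: [6]
LOAD_FAST a → push -2. Stack: [6, -2]
BINARY_OP - → 6 - -2 = 8. Stack: [8]
STORE_FAST n → n=8. Stack: []
LOAD_FAST_LOAD_FAST s,a → push -22,-2. Stack: [-22, -2]
BINARY_OP + → -22 + -2 = -24. Stack: [-24]
STORE_FAST m → m=-24. Stack: []
LOAD_CONST → push -9. Stack: [-9]
STORE_FAST k → k=-9. Stack: []
LOAD_CONST → push 10. Stack: [10]
LOAD_FAST b → push 26. Stack: [10, 26]
BINARY_OP % → 10 % 26 = 10. Stack: [10]
LOAD_FAST_LOAD_FAST a,a → push -2,-2. Stack: [10, -2, -2]
BINARY_OP + → -2 + -2 = -4. Stack: [10, -4]
BINARY_OP - → 10 - -4 = 14. Stack: [14]
STORE_FAST w → w=14. Stack: []
LOAD_CONST → push 3. Stack: [3]
LOAD_FAST w → push 14. Stack: [3, 14]
BINARY_OP // → 3 // 14 = 0. Stack: [0]
STORE_FAST v → v=0. Stack: []
LOAD_FAST_LOAD_FAST v,v → push 0,0. Stack: [0, 0]
BINARY_OP - → 0 - 0 = 0. Stack: [0]
RETURN_VALUE → return 0.

0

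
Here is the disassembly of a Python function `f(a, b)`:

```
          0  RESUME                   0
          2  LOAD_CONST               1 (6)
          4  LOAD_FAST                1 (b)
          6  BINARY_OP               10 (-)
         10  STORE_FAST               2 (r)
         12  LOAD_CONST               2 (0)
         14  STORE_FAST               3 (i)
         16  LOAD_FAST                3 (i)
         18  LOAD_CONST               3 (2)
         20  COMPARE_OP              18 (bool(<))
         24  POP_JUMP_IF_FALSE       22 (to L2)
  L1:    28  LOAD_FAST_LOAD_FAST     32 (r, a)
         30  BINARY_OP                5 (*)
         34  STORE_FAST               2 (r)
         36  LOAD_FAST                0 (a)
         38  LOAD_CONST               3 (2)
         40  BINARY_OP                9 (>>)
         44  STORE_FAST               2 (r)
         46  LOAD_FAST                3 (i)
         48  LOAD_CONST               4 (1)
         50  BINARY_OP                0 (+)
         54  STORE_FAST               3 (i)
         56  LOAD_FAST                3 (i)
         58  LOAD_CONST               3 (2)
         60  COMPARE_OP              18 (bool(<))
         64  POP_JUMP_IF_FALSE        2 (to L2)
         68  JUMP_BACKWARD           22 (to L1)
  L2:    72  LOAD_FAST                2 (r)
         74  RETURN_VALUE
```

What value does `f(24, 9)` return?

LOAD_CONST → push 6. Stack: [6]
LOAD_FAST b → push 9. Stack: [6, 9]
BINARY_OP - → 6 - 9 = -3. Stack: [-3]
STORE_FAST r → r=-3. Stack: []
LOAD_CONST → push 0. Stack: [0]
STORE_FAST i → i=0. Stack: []
LOAD_FAST i → push 0. Stack: [0]
LOAD_CONST → push 2. Stack: [0, 2]
COMPARE_OP bool(<) → 0 vs 2 = True. Stack: [True]
POP_JUMP_IF_FALSE → pop True; no jump. Stack: []
LOAD_FAST_LOAD_FAST r,a → push -3,24. Stack: [-3, 24]
BINARY_OP * → -3 * 24 = -72. Stack: [-72]
STORE_FAST r → r=-72. Stack: []
LOAD_FAST a → push 24. Stack: [24]
LOAD_CONST → push 2. Stack: [24, 2]
BINARY_OP >> → 24 >> 2 = 6. Stack: [6]
STORE_FAST r → r=6. Stack: []
LOAD_FAST i → push 0. Stack: [0]
LOAD_CONST → push 1. Stack: [0, 1]
BINARY_OP + → 0 + 1 = 1. Stack: [1]
STORE_FAST i → i=1. Stack: []
LOAD_FAST i → push 1. Stack: [1]
LOAD_CONST → push 2. Stack: [1, 2]
COMPARE_OP bool(<) → 1 vs 2 = True. Stack: [True]
POP_JUMP_IF_FALSE → pop True; no jump. Stack: []
LOAD_FAST_LOAD_FAST r,a → push 6,24. Stack: [6, 24]
BINARY_OP * → 6 * 24 = 144. Stack: [144]
STORE_FAST r → r=144. Stack: []
LOAD_FAST a → push 24. Stack: [24]
LOAD_CONST → push 2. Stack: [24, 2]
BINARY_OP >> → 24 >> 2 = 6. Stack: [6]
STORE_FAST r → r=6. Stack: []
LOAD_FAST i → push 1. Stack: [1]
LOAD_CONST → push 1. Stack: [1, 1]
BINARY_OP + → 1 + 1 = 2. Stack: [2]
STORE_FAST i → i=2. Stack: []
LOAD_FAST i → push 2. Stack: [2]
LOAD_CONST → push 2. Stack: [2, 2]
COMPARE_OP bool(<) → 2 vs 2 = False. Stack: [False]
POP_JUMP_IF_FALSE → pop False; jump. Stack: []
LOAD_FAST r → push 6. Stack: [6]
RETURN_VALUE → return 6.

6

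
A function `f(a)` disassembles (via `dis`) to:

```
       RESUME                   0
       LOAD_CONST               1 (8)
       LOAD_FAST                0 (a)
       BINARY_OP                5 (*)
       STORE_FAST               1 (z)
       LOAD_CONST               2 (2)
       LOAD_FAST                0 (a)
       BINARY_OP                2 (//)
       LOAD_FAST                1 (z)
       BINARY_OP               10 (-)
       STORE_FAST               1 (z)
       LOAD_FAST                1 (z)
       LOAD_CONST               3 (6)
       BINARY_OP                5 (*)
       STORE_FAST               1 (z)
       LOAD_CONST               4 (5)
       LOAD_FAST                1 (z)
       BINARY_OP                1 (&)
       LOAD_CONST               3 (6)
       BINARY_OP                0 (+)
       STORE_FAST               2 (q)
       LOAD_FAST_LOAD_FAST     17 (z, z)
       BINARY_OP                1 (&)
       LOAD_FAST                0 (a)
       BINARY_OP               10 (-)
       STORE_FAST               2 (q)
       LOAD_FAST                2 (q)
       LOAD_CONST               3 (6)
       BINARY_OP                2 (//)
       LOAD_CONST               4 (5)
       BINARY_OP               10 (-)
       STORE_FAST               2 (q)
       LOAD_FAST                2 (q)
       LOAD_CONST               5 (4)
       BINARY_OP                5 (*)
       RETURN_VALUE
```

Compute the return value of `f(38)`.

LOAD_CONST → push 8. Stack: [8]
LOAD_FAST a → push 38. Stack: [8, 38]
BINARY_OP * → 8 * 38 = 304. Stack: [304]
STORE_FAST z → z=304. Stack: []
LOAD_CONST → push 2. Stack: [2]
LOAD_FAST a → push 38. Stack: [2, 38]
BINARY_OP // → 2 // 38 = 0. Stack: [0]
LOAD_FAST z → push 304. Stack: [0, 304]
BINARY_OP - → 0 - 304 = -304. Stack: [-304]
STORE_FAST z → z=-304. Stack: []
LOAD_FAST z → push -304. Stack: [-304]
LOAD_CONST → push 6. Stack: [-304, 6]
BINARY_OP * → -304 * 6 = -1824. Stack: [-1824]
STORE_FAST z → z=-1824. Stack: []
LOAD_CONST → push 5. Stack: [5]
LOAD_FAST z → push -1824. Stack: [5, -1824]
BINARY_OP & → 5 & -1824 = 0. Stack: [0]
LOAD_CONST → push 6. Stack: [0, 6]
BINARY_OP + → 0 + 6 = 6. Stack: [6]
STORE_FAST q → q=6. Stack: []
LOAD_FAST_LOAD_FAST z,z → push -1824,-1824. Stack: [-1824, -1824]
BINARY_OP & → -1824 & -1824 = -1824. Stack: [-1824]
LOAD_FAST a → push 38. Stack: [-1824, 38]
BINARY_OP - → -1824 - 38 = -1862. Stack: [-1862]
STORE_FAST q → q=-1862. Stack: []
LOAD_FAST q → push -1862. Stack: [-1862]
LOAD_CONST → push 6. Stack: [-1862, 6]
BINARY_OP // → -1862 // 6 = -311. Stack: [-311]
LOAD_CONST → push 5. Stack: [-311, 5]
BINARY_OP - → -311 - 5 = -316. Stack: [-316]
STORE_FAST q → q=-316. Stack: []
LOAD_FAST q → push -316. Stack: [-316]
LOAD_CONST → push 4. Stack: [-316, 4]
BINARY_OP * → -316 * 4 = -1264. Stack: [-1264]
RETURN_VALUE → return -1264.

-1264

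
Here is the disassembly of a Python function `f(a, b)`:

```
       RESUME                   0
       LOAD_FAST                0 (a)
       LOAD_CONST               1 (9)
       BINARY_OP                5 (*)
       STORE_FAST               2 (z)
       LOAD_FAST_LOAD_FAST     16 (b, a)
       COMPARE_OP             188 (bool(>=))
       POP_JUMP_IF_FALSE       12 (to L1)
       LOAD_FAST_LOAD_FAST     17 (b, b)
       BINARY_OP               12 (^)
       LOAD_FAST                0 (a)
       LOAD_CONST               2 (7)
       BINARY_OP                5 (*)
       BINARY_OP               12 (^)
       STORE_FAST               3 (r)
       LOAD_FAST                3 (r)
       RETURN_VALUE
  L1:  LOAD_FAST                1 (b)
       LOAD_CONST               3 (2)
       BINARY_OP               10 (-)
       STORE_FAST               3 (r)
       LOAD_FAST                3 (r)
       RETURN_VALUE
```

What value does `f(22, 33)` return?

154

LOAD_FAST a → push 22. Stack: [22]
LOAD_CONST → push 9. Stack: [22, 9]
BINARY_OP * → 22 * 9 = 198. Stack: [198]
STORE_FAST z → z=198. Stack: []
LOAD_FAST_LOAD_FAST b,a → push 33,22. Stack: [33, 22]
COMPARE_OP bool(>=) → 33 vs 22 = True. Stack: [True]
POP_JUMP_IF_FALSE → pop True; no jump. Stack: []
LOAD_FAST_LOAD_FAST b,b → push 33,33. Stack: [33, 33]
BINARY_OP ^ → 33 ^ 33 = 0. Stack: [0]
LOAD_FAST a → push 22. Stack: [0, 22]
LOAD_CONST → push 7. Stack: [0, 22, 7]
BINARY_OP * → 22 * 7 = 154. Stack: [0, 154]
BINARY_OP ^ → 0 ^ 154 = 154. Stack: [154]
STORE_FAST r → r=154. Stack: []
LOAD_FAST r → push 154. Stack: [154]
RETURN_VALUE → return 154.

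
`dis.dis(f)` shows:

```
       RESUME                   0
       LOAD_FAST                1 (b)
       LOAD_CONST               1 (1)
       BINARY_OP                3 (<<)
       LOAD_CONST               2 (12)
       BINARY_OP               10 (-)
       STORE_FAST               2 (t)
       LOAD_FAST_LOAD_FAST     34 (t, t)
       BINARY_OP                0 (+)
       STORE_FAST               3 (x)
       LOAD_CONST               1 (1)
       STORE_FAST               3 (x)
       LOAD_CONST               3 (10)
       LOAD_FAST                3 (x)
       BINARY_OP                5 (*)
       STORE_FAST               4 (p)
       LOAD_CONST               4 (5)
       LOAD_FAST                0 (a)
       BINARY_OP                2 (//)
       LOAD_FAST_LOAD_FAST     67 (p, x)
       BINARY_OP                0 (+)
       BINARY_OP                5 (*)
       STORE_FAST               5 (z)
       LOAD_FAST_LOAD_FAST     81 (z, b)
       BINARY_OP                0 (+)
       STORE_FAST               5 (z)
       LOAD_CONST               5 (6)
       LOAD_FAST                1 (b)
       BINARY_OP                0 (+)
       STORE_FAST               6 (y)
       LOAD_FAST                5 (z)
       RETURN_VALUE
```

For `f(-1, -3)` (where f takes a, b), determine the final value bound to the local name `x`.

1

LOAD_FAST b → push -3. Stack: [-3]
LOAD_CONST → push 1. Stack: [-3, 1]
BINARY_OP << → -3 << 1 = -6. Stack: [-6]
LOAD_CONST → push 12. Stack: [-6, 12]
BINARY_OP - → -6 - 12 = -18. Stack: [-18]
STORE_FAST t → t=-18. Stack: []
LOAD_FAST_LOAD_FAST t,t → push -18,-18. Stack: [-18, -18]
BINARY_OP + → -18 + -18 = -36. Stack: [-36]
STORE_FAST x → x=-36. Stack: []
LOAD_CONST → push 1. Stack: [1]
STORE_FAST x → x=1. Stack: []
LOAD_CONST → push 10. Stack: [10]
LOAD_FAST x → push 1. Stack: [10, 1]
BINARY_OP * → 10 * 1 = 10. Stack: [10]
STORE_FAST p → p=10. Stack: []
LOAD_CONST → push 5. Stack: [5]
LOAD_FAST a → push -1. Stack: [5, -1]
BINARY_OP // → 5 // -1 = -5. Stack: [-5]
LOAD_FAST_LOAD_FAST p,x → push 10,1. Stack: [-5, 10, 1]
BINARY_OP + → 10 + 1 = 11. Stack: [-5, 11]
BINARY_OP * → -5 * 11 = -55. Stack: [-55]
STORE_FAST z → z=-55. Stack: []
LOAD_FAST_LOAD_FAST z,b → push -55,-3. Stack: [-55, -3]
BINARY_OP + → -55 + -3 = -58. Stack: [-58]
STORE_FAST z → z=-58. Stack: []
LOAD_CONST → push 6. Stack: [6]
LOAD_FAST b → push -3. Stack: [6, -3]
BINARY_OP + → 6 + -3 = 3. Stack: [3]
STORE_FAST y → y=3. Stack: []
LOAD_FAST z → push -58. Stack: [-58]
RETURN_VALUE → return -58.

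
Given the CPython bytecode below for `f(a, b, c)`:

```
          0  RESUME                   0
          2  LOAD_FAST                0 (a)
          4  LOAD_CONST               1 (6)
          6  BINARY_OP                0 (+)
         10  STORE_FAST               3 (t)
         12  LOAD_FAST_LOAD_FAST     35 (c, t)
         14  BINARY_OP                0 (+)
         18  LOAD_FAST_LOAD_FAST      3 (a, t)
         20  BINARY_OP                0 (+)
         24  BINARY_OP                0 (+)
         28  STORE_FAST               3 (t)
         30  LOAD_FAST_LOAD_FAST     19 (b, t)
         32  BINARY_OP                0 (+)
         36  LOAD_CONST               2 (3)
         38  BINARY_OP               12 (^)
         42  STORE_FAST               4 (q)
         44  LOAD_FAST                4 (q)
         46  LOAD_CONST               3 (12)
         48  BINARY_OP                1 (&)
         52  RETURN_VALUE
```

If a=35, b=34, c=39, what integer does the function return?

LOAD_FAST a → push 35. Stack: [35]
LOAD_CONST → push 6. Stack: [35, 6]
BINARY_OP + → 35 + 6 = 41. Stack: [41]
STORE_FAST t → t=41. Stack: []
LOAD_FAST_LOAD_FAST c,t → push 39,41. Stack: [39, 41]
BINARY_OP + → 39 + 41 = 80. Stack: [80]
LOAD_FAST_LOAD_FAST a,t → push 35,41. Stack: [80, 35, 41]
BINARY_OP + → 35 + 41 = 76. Stack: [80, 76]
BINARY_OP + → 80 + 76 = 156. Stack: [156]
STORE_FAST t → t=156. Stack: []
LOAD_FAST_LOAD_FAST b,t → push 34,156. Stack: [34, 156]
BINARY_OP + → 34 + 156 = 190. Stack: [190]
LOAD_CONST → push 3. Stack: [190, 3]
BINARY_OP ^ → 190 ^ 3 = 189. Stack: [189]
STORE_FAST q → q=189. Stack: []
LOAD_FAST q → push 189. Stack: [189]
LOAD_CONST → push 12. Stack: [189, 12]
BINARY_OP & → 189 & 12 = 12. Stack: [12]
RETURN_VALUE → return 12.

12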